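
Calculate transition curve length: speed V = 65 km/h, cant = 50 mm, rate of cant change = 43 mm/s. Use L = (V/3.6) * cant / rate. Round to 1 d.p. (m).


Convert speed: V = 65 / 3.6 = 18.0556 m/s
L = 18.0556 * 50 / 43
L = 902.7778 / 43
L = 21.0 m

21.0


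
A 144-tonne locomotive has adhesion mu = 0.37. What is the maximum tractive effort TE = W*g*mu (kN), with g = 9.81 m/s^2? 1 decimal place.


TE_max = W * g * mu
TE_max = 144 * 9.81 * 0.37
TE_max = 1412.64 * 0.37
TE_max = 522.7 kN

522.7


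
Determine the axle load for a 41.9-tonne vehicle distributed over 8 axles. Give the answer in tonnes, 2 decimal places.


Load per axle = total weight / number of axles
Load = 41.9 / 8
Load = 5.24 tonnes

5.24


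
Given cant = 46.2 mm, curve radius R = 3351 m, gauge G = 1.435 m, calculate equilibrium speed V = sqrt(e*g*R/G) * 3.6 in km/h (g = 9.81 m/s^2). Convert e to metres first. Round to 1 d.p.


Convert cant: e = 46.2 mm = 0.0462 m
V_ms = sqrt(0.0462 * 9.81 * 3351 / 1.435)
V_ms = sqrt(1058.360224) = 32.5324 m/s
V = 32.5324 * 3.6 = 117.1 km/h

117.1


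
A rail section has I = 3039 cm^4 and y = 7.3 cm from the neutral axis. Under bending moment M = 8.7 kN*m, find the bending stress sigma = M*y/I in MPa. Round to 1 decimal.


Convert units:
M = 8.7 kN*m = 8700000 N*mm
y = 7.3 cm = 73 mm
I = 3039 cm^4 = 30390000 mm^4
sigma = 8700000 * 73 / 30390000
sigma = 20.9 MPa

20.9


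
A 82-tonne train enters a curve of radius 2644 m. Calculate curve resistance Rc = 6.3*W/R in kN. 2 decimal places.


Rc = 6.3 * W / R
Rc = 6.3 * 82 / 2644
Rc = 516.6 / 2644
Rc = 0.20 kN

0.20


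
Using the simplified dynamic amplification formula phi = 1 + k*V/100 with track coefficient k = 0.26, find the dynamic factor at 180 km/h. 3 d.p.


phi = 1 + k * V / 100
phi = 1 + 0.26 * 180 / 100
phi = 1 + 0.468
phi = 1.468

1.468


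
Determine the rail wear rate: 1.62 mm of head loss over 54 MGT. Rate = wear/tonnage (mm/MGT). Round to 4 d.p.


Wear rate = total wear / cumulative tonnage
Rate = 1.62 / 54
Rate = 0.0300 mm/MGT

0.0300


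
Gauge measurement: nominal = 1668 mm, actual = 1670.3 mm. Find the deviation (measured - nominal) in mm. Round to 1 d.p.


Deviation = measured - nominal
Deviation = 1670.3 - 1668
Deviation = 2.3 mm

2.3


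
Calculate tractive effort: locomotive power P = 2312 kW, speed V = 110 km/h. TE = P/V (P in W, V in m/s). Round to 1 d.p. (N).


Convert: P = 2312 kW = 2312000 W
V = 110 / 3.6 = 30.5556 m/s
TE = 2312000 / 30.5556
TE = 75665.5 N

75665.5


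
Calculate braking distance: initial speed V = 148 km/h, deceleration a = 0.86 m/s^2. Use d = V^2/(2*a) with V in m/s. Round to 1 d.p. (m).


Convert speed: V = 148 / 3.6 = 41.1111 m/s
V^2 = 1690.1235
d = 1690.1235 / (2 * 0.86)
d = 1690.1235 / 1.72
d = 982.6 m

982.6


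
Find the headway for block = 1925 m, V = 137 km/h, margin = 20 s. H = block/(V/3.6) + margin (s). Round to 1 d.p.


V = 137 / 3.6 = 38.0556 m/s
Block traversal time = 1925 / 38.0556 = 50.5839 s
Headway = 50.5839 + 20
Headway = 70.6 s

70.6


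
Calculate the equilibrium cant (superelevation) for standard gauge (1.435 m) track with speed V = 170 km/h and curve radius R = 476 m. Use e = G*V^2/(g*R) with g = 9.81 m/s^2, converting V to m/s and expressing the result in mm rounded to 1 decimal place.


Convert speed: V = 170 / 3.6 = 47.2222 m/s
Apply formula: e = 1.435 * 47.2222^2 / (9.81 * 476)
e = 1.435 * 2229.9383 / 4669.56
e = 0.685281 m = 685.3 mm

685.3


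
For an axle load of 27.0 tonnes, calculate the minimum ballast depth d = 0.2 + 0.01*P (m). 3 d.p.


d = 0.2 + 0.01 * 27.0
d = 0.2 + 0.27
d = 0.470 m

0.470


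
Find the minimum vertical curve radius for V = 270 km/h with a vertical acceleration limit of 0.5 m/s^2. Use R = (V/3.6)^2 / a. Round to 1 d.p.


Convert speed: V = 270 / 3.6 = 75.0 m/s
V^2 = 5625.0 m^2/s^2
R_v = 5625.0 / 0.5
R_v = 11250.0 m

11250.0


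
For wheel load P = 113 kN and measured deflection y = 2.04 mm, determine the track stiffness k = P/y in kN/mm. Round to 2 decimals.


Track stiffness k = P / y
k = 113 / 2.04
k = 55.39 kN/mm

55.39


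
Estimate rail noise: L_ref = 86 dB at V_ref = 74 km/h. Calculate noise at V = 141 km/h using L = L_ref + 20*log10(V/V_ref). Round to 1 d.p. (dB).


V/V_ref = 141 / 74 = 1.905405
log10(1.905405) = 0.279987
20 * 0.279987 = 5.5997
L = 86 + 5.5997 = 91.6 dB

91.6


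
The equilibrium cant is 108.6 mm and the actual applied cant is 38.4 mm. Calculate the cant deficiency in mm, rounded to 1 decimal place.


Cant deficiency = equilibrium cant - actual cant
CD = 108.6 - 38.4
CD = 70.2 mm

70.2


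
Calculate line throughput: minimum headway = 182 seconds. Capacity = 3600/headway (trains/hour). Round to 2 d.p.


Capacity = 3600 / headway
Capacity = 3600 / 182
Capacity = 19.78 trains/hour

19.78


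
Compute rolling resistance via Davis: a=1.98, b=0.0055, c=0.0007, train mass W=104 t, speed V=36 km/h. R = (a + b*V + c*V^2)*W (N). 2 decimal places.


b*V = 0.0055 * 36 = 0.198
c*V^2 = 0.0007 * 1296 = 0.9072
R_per_t = 1.98 + 0.198 + 0.9072 = 3.0852 N/t
R_total = 3.0852 * 104 = 320.86 N

320.86


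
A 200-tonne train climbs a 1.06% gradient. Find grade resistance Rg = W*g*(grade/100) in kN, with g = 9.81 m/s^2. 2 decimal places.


Rg = W * 9.81 * grade / 100
Rg = 200 * 9.81 * 1.06 / 100
Rg = 1962.0 * 0.0106
Rg = 20.80 kN

20.80


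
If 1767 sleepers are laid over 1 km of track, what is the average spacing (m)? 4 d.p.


Spacing = 1000 m / number of sleepers
Spacing = 1000 / 1767
Spacing = 0.5659 m

0.5659


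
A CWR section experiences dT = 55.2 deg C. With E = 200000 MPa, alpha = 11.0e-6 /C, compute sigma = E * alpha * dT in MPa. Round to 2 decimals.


sigma = E * alpha * dT
sigma = 200000 * 11.0e-6 * 55.2
sigma = 2.2 * 55.2
sigma = 121.44 MPa

121.44


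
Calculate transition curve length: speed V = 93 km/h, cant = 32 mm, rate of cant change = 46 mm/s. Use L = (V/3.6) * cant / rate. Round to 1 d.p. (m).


Convert speed: V = 93 / 3.6 = 25.8333 m/s
L = 25.8333 * 32 / 46
L = 826.6667 / 46
L = 18.0 m

18.0


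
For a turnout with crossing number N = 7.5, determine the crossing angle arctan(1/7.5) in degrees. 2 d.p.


1/N = 1/7.5 = 0.133333
angle = arctan(0.133333) = 0.132552 rad
angle = 0.132552 * 180/pi = 7.59 degrees

7.59


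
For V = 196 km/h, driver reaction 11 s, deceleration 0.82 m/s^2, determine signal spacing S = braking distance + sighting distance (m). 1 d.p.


V = 196 / 3.6 = 54.4444 m/s
Braking distance = 54.4444^2 / (2*0.82) = 1807.4375 m
Sighting distance = 54.4444 * 11 = 598.8889 m
S = 1807.4375 + 598.8889 = 2406.3 m

2406.3


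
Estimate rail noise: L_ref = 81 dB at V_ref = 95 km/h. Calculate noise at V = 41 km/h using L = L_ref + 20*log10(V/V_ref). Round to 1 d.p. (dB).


V/V_ref = 41 / 95 = 0.431579
log10(0.431579) = -0.36494
20 * -0.36494 = -7.2988
L = 81 + -7.2988 = 73.7 dB

73.7


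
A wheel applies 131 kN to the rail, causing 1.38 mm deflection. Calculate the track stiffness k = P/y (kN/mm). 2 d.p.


Track stiffness k = P / y
k = 131 / 1.38
k = 94.93 kN/mm

94.93


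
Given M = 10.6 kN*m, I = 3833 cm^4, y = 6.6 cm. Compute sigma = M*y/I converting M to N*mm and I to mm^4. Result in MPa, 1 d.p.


Convert units:
M = 10.6 kN*m = 10600000 N*mm
y = 6.6 cm = 66 mm
I = 3833 cm^4 = 38330000 mm^4
sigma = 10600000 * 66 / 38330000
sigma = 18.3 MPa

18.3


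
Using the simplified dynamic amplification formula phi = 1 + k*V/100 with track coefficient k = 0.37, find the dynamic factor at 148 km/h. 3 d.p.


phi = 1 + k * V / 100
phi = 1 + 0.37 * 148 / 100
phi = 1 + 0.5476
phi = 1.548

1.548


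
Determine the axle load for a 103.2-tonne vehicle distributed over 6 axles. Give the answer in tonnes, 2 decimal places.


Load per axle = total weight / number of axles
Load = 103.2 / 6
Load = 17.20 tonnes

17.20


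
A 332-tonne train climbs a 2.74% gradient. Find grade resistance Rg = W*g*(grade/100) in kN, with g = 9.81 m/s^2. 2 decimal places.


Rg = W * 9.81 * grade / 100
Rg = 332 * 9.81 * 2.74 / 100
Rg = 3256.92 * 0.0274
Rg = 89.24 kN

89.24


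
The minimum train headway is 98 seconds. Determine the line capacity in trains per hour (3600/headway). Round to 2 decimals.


Capacity = 3600 / headway
Capacity = 3600 / 98
Capacity = 36.73 trains/hour

36.73


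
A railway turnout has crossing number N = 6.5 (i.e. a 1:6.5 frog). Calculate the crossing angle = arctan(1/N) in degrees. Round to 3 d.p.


1/N = 1/6.5 = 0.153846
angle = arctan(0.153846) = 0.152649 rad
angle = 0.152649 * 180/pi = 8.746 degrees

8.746


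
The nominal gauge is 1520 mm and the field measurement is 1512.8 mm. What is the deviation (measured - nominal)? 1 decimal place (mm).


Deviation = measured - nominal
Deviation = 1512.8 - 1520
Deviation = -7.2 mm

-7.2


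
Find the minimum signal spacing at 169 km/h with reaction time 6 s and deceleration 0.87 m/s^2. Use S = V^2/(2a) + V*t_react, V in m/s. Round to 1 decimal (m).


V = 169 / 3.6 = 46.9444 m/s
Braking distance = 46.9444^2 / (2*0.87) = 1266.5407 m
Sighting distance = 46.9444 * 6 = 281.6667 m
S = 1266.5407 + 281.6667 = 1548.2 m

1548.2


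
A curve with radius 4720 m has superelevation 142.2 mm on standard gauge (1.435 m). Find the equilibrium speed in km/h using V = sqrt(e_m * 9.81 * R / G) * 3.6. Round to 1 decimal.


Convert cant: e = 142.2 mm = 0.1422 m
V_ms = sqrt(0.1422 * 9.81 * 4720 / 1.435)
V_ms = sqrt(4588.37285) = 67.7375 m/s
V = 67.7375 * 3.6 = 243.9 km/h

243.9


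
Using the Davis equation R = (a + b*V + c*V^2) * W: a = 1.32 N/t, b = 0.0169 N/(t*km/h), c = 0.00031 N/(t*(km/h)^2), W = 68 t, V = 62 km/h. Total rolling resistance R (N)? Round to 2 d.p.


b*V = 0.0169 * 62 = 1.0478
c*V^2 = 0.00031 * 3844 = 1.19164
R_per_t = 1.32 + 1.0478 + 1.19164 = 3.55944 N/t
R_total = 3.55944 * 68 = 242.04 N

242.04


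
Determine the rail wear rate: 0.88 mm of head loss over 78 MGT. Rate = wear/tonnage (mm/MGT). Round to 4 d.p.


Wear rate = total wear / cumulative tonnage
Rate = 0.88 / 78
Rate = 0.0113 mm/MGT

0.0113


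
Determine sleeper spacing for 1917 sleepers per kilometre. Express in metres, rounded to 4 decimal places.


Spacing = 1000 m / number of sleepers
Spacing = 1000 / 1917
Spacing = 0.5216 m

0.5216


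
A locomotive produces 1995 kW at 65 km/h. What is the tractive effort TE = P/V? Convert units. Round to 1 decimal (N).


Convert: P = 1995 kW = 1995000 W
V = 65 / 3.6 = 18.0556 m/s
TE = 1995000 / 18.0556
TE = 110492.3 N

110492.3


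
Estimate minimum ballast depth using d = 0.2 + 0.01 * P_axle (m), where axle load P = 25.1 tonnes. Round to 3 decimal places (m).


d = 0.2 + 0.01 * 25.1
d = 0.2 + 0.251
d = 0.451 m

0.451


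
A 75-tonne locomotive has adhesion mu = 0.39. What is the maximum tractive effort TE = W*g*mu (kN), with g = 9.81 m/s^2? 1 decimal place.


TE_max = W * g * mu
TE_max = 75 * 9.81 * 0.39
TE_max = 735.75 * 0.39
TE_max = 286.9 kN

286.9


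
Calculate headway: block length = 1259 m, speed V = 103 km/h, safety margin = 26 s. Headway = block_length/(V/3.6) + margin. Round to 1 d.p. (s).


V = 103 / 3.6 = 28.6111 m/s
Block traversal time = 1259 / 28.6111 = 44.0039 s
Headway = 44.0039 + 26
Headway = 70.0 s

70.0


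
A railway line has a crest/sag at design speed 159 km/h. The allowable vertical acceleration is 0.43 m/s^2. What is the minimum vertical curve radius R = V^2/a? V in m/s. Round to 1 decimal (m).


Convert speed: V = 159 / 3.6 = 44.1667 m/s
V^2 = 1950.6944 m^2/s^2
R_v = 1950.6944 / 0.43
R_v = 4536.5 m

4536.5


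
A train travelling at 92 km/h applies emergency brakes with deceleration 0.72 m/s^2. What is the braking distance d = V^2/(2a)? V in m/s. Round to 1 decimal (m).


Convert speed: V = 92 / 3.6 = 25.5556 m/s
V^2 = 653.0864
d = 653.0864 / (2 * 0.72)
d = 653.0864 / 1.44
d = 453.5 m

453.5


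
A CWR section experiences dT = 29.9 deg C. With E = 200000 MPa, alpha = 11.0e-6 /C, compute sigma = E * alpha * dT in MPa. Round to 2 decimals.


sigma = E * alpha * dT
sigma = 200000 * 11.0e-6 * 29.9
sigma = 2.2 * 29.9
sigma = 65.78 MPa

65.78


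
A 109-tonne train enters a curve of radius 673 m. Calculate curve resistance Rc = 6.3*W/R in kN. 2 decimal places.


Rc = 6.3 * W / R
Rc = 6.3 * 109 / 673
Rc = 686.7 / 673
Rc = 1.02 kN

1.02


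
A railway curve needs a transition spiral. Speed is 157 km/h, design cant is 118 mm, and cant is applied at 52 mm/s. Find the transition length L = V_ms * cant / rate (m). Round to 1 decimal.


Convert speed: V = 157 / 3.6 = 43.6111 m/s
L = 43.6111 * 118 / 52
L = 5146.1111 / 52
L = 99.0 m

99.0


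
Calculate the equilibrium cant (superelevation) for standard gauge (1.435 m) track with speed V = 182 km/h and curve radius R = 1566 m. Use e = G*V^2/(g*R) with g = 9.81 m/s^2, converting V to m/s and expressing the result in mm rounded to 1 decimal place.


Convert speed: V = 182 / 3.6 = 50.5556 m/s
Apply formula: e = 1.435 * 50.5556^2 / (9.81 * 1566)
e = 1.435 * 2555.8642 / 15362.46
e = 0.238742 m = 238.7 mm

238.7


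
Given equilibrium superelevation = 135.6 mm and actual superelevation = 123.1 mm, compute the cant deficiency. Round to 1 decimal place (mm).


Cant deficiency = equilibrium cant - actual cant
CD = 135.6 - 123.1
CD = 12.5 mm

12.5


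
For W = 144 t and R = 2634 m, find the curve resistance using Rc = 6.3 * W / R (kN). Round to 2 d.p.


Rc = 6.3 * W / R
Rc = 6.3 * 144 / 2634
Rc = 907.2 / 2634
Rc = 0.34 kN

0.34


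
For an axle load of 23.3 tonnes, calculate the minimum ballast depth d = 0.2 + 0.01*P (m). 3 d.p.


d = 0.2 + 0.01 * 23.3
d = 0.2 + 0.233
d = 0.433 m

0.433


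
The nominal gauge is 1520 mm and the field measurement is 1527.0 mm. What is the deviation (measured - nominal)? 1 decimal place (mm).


Deviation = measured - nominal
Deviation = 1527.0 - 1520
Deviation = 7.0 mm

7.0


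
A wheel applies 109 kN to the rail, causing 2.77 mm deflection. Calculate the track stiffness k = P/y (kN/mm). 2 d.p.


Track stiffness k = P / y
k = 109 / 2.77
k = 39.35 kN/mm

39.35


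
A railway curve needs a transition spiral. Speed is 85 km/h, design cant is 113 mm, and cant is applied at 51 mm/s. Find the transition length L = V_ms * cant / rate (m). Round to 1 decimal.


Convert speed: V = 85 / 3.6 = 23.6111 m/s
L = 23.6111 * 113 / 51
L = 2668.0556 / 51
L = 52.3 m

52.3


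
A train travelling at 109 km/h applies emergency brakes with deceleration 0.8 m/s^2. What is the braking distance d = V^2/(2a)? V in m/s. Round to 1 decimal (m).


Convert speed: V = 109 / 3.6 = 30.2778 m/s
V^2 = 916.7438
d = 916.7438 / (2 * 0.8)
d = 916.7438 / 1.6
d = 573.0 m

573.0


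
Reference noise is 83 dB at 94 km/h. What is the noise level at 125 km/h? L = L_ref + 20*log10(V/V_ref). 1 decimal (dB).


V/V_ref = 125 / 94 = 1.329787
log10(1.329787) = 0.123782
20 * 0.123782 = 2.4756
L = 83 + 2.4756 = 85.5 dB

85.5


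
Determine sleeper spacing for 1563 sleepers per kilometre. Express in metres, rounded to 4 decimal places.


Spacing = 1000 m / number of sleepers
Spacing = 1000 / 1563
Spacing = 0.6398 m

0.6398


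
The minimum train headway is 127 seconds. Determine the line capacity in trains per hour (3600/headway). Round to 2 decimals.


Capacity = 3600 / headway
Capacity = 3600 / 127
Capacity = 28.35 trains/hour

28.35


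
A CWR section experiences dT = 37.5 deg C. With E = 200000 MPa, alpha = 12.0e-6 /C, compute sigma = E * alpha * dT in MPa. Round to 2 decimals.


sigma = E * alpha * dT
sigma = 200000 * 12.0e-6 * 37.5
sigma = 2.4 * 37.5
sigma = 90.00 MPa

90.00


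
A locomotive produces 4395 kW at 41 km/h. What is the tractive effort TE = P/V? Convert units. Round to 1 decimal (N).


Convert: P = 4395 kW = 4395000 W
V = 41 / 3.6 = 11.3889 m/s
TE = 4395000 / 11.3889
TE = 385902.4 N

385902.4


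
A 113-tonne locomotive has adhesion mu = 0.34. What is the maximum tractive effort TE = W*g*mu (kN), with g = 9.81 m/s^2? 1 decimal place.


TE_max = W * g * mu
TE_max = 113 * 9.81 * 0.34
TE_max = 1108.53 * 0.34
TE_max = 376.9 kN

376.9


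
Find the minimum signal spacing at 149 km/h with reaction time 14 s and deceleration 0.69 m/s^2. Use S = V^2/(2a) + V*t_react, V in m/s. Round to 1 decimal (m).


V = 149 / 3.6 = 41.3889 m/s
Braking distance = 41.3889^2 / (2*0.69) = 1241.3334 m
Sighting distance = 41.3889 * 14 = 579.4444 m
S = 1241.3334 + 579.4444 = 1820.8 m

1820.8


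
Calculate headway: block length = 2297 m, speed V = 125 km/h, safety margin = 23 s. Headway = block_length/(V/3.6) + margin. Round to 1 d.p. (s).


V = 125 / 3.6 = 34.7222 m/s
Block traversal time = 2297 / 34.7222 = 66.1536 s
Headway = 66.1536 + 23
Headway = 89.2 s

89.2


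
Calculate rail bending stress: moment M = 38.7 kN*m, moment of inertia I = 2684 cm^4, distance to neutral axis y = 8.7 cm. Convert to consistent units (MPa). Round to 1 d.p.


Convert units:
M = 38.7 kN*m = 38700000 N*mm
y = 8.7 cm = 87 mm
I = 2684 cm^4 = 26840000 mm^4
sigma = 38700000 * 87 / 26840000
sigma = 125.4 MPa

125.4


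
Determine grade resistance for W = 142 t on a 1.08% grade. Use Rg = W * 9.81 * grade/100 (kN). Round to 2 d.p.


Rg = W * 9.81 * grade / 100
Rg = 142 * 9.81 * 1.08 / 100
Rg = 1393.02 * 0.0108
Rg = 15.04 kN

15.04


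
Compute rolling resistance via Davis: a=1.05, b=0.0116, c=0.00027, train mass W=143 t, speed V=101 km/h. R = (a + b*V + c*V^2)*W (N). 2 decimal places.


b*V = 0.0116 * 101 = 1.1716
c*V^2 = 0.00027 * 10201 = 2.75427
R_per_t = 1.05 + 1.1716 + 2.75427 = 4.97587 N/t
R_total = 4.97587 * 143 = 711.55 N

711.55


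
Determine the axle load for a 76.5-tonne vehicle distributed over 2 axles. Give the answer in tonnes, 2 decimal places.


Load per axle = total weight / number of axles
Load = 76.5 / 2
Load = 38.25 tonnes

38.25


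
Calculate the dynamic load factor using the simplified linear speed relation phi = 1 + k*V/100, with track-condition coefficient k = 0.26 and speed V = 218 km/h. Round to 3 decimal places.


phi = 1 + k * V / 100
phi = 1 + 0.26 * 218 / 100
phi = 1 + 0.5668
phi = 1.567

1.567


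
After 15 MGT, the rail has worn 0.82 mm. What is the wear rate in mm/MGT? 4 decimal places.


Wear rate = total wear / cumulative tonnage
Rate = 0.82 / 15
Rate = 0.0547 mm/MGT

0.0547


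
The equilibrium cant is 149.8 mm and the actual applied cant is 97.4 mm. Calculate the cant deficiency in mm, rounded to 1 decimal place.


Cant deficiency = equilibrium cant - actual cant
CD = 149.8 - 97.4
CD = 52.4 mm

52.4


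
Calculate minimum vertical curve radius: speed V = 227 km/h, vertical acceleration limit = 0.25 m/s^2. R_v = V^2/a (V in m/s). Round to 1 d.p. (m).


Convert speed: V = 227 / 3.6 = 63.0556 m/s
V^2 = 3976.0031 m^2/s^2
R_v = 3976.0031 / 0.25
R_v = 15904.0 m

15904.0


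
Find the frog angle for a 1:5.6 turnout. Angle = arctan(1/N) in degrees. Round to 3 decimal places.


1/N = 1/5.6 = 0.178571
angle = arctan(0.178571) = 0.176709 rad
angle = 0.176709 * 180/pi = 10.125 degrees

10.125


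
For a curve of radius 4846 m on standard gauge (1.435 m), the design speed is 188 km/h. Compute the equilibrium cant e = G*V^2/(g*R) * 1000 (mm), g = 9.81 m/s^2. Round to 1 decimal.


Convert speed: V = 188 / 3.6 = 52.2222 m/s
Apply formula: e = 1.435 * 52.2222^2 / (9.81 * 4846)
e = 1.435 * 2727.1605 / 47539.26
e = 0.082321 m = 82.3 mm

82.3


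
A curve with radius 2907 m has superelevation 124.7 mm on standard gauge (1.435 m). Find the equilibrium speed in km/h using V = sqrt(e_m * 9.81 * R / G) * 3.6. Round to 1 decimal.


Convert cant: e = 124.7 mm = 0.1247 m
V_ms = sqrt(0.1247 * 9.81 * 2907 / 1.435)
V_ms = sqrt(2478.155714) = 49.7811 m/s
V = 49.7811 * 3.6 = 179.2 km/h

179.2


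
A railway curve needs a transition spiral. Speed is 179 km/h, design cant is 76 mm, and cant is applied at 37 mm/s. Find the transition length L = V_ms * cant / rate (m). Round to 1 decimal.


Convert speed: V = 179 / 3.6 = 49.7222 m/s
L = 49.7222 * 76 / 37
L = 3778.8889 / 37
L = 102.1 m

102.1


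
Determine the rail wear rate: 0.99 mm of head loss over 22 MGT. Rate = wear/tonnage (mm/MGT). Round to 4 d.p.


Wear rate = total wear / cumulative tonnage
Rate = 0.99 / 22
Rate = 0.0450 mm/MGT

0.0450


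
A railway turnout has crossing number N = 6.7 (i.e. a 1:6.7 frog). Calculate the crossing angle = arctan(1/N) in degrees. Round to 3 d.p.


1/N = 1/6.7 = 0.149254
angle = arctan(0.149254) = 0.14816 rad
angle = 0.14816 * 180/pi = 8.489 degrees

8.489


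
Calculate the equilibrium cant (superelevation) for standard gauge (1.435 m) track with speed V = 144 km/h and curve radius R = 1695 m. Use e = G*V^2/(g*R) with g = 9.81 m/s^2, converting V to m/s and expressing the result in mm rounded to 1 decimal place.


Convert speed: V = 144 / 3.6 = 40.0 m/s
Apply formula: e = 1.435 * 40.0^2 / (9.81 * 1695)
e = 1.435 * 1600.0 / 16627.95
e = 0.138081 m = 138.1 mm

138.1


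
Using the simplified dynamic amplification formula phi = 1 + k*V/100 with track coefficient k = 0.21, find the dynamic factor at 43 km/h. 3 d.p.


phi = 1 + k * V / 100
phi = 1 + 0.21 * 43 / 100
phi = 1 + 0.0903
phi = 1.090

1.090


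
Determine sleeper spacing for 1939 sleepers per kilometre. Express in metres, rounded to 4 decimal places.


Spacing = 1000 m / number of sleepers
Spacing = 1000 / 1939
Spacing = 0.5157 m

0.5157


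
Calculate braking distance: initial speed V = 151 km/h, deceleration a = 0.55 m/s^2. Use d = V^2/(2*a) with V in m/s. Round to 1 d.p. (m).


Convert speed: V = 151 / 3.6 = 41.9444 m/s
V^2 = 1759.3364
d = 1759.3364 / (2 * 0.55)
d = 1759.3364 / 1.1
d = 1599.4 m

1599.4


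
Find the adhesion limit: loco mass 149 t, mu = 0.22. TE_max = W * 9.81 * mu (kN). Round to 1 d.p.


TE_max = W * g * mu
TE_max = 149 * 9.81 * 0.22
TE_max = 1461.69 * 0.22
TE_max = 321.6 kN

321.6


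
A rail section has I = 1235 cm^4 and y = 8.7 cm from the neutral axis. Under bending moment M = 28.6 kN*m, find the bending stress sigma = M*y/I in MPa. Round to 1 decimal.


Convert units:
M = 28.6 kN*m = 28600000 N*mm
y = 8.7 cm = 87 mm
I = 1235 cm^4 = 12350000 mm^4
sigma = 28600000 * 87 / 12350000
sigma = 201.5 MPa

201.5


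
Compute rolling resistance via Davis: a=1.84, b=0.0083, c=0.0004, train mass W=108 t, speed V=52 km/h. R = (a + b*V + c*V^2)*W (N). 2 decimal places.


b*V = 0.0083 * 52 = 0.4316
c*V^2 = 0.0004 * 2704 = 1.0816
R_per_t = 1.84 + 0.4316 + 1.0816 = 3.3532 N/t
R_total = 3.3532 * 108 = 362.15 N

362.15


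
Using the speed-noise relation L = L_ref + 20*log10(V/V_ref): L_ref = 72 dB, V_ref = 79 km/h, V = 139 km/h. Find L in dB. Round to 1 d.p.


V/V_ref = 139 / 79 = 1.759494
log10(1.759494) = 0.245388
20 * 0.245388 = 4.9078
L = 72 + 4.9078 = 76.9 dB

76.9


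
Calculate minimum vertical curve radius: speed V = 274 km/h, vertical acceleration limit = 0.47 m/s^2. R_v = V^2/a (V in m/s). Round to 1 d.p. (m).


Convert speed: V = 274 / 3.6 = 76.1111 m/s
V^2 = 5792.9012 m^2/s^2
R_v = 5792.9012 / 0.47
R_v = 12325.3 m

12325.3


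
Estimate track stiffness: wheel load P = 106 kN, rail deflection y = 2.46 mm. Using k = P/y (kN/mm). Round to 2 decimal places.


Track stiffness k = P / y
k = 106 / 2.46
k = 43.09 kN/mm

43.09


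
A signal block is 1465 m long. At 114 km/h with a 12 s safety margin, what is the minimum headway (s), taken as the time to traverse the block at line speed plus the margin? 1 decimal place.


V = 114 / 3.6 = 31.6667 m/s
Block traversal time = 1465 / 31.6667 = 46.2632 s
Headway = 46.2632 + 12
Headway = 58.3 s

58.3


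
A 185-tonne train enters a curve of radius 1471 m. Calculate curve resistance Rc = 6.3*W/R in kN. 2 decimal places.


Rc = 6.3 * W / R
Rc = 6.3 * 185 / 1471
Rc = 1165.5 / 1471
Rc = 0.79 kN

0.79


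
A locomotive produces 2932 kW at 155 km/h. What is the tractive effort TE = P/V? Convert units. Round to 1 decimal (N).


Convert: P = 2932 kW = 2932000 W
V = 155 / 3.6 = 43.0556 m/s
TE = 2932000 / 43.0556
TE = 68098.1 N

68098.1


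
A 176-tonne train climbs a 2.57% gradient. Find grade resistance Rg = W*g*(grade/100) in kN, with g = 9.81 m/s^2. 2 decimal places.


Rg = W * 9.81 * grade / 100
Rg = 176 * 9.81 * 2.57 / 100
Rg = 1726.56 * 0.0257
Rg = 44.37 kN

44.37


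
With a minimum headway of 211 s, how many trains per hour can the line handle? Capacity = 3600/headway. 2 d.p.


Capacity = 3600 / headway
Capacity = 3600 / 211
Capacity = 17.06 trains/hour

17.06


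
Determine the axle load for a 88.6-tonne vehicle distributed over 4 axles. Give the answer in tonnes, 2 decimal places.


Load per axle = total weight / number of axles
Load = 88.6 / 4
Load = 22.15 tonnes

22.15


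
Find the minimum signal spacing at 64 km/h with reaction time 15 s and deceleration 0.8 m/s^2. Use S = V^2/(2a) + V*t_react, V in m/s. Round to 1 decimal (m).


V = 64 / 3.6 = 17.7778 m/s
Braking distance = 17.7778^2 / (2*0.8) = 197.5309 m
Sighting distance = 17.7778 * 15 = 266.6667 m
S = 197.5309 + 266.6667 = 464.2 m

464.2


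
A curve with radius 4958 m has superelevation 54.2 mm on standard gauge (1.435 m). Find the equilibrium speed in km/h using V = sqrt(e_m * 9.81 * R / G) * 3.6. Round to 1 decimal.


Convert cant: e = 54.2 mm = 0.0542 m
V_ms = sqrt(0.0542 * 9.81 * 4958 / 1.435)
V_ms = sqrt(1837.058199) = 42.8609 m/s
V = 42.8609 * 3.6 = 154.3 km/h

154.3


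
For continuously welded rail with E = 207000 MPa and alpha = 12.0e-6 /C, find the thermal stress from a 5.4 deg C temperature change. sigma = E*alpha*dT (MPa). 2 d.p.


sigma = E * alpha * dT
sigma = 207000 * 12.0e-6 * 5.4
sigma = 2.484 * 5.4
sigma = 13.41 MPa

13.41


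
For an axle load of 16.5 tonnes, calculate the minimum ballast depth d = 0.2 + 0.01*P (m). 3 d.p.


d = 0.2 + 0.01 * 16.5
d = 0.2 + 0.165
d = 0.365 m

0.365


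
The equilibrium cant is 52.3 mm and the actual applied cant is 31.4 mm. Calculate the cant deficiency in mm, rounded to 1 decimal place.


Cant deficiency = equilibrium cant - actual cant
CD = 52.3 - 31.4
CD = 20.9 mm

20.9


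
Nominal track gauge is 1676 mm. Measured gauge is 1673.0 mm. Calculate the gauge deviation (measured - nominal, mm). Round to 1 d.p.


Deviation = measured - nominal
Deviation = 1673.0 - 1676
Deviation = -3.0 mm

-3.0


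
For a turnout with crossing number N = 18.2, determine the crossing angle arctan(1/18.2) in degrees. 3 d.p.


1/N = 1/18.2 = 0.054945
angle = arctan(0.054945) = 0.05489 rad
angle = 0.05489 * 180/pi = 3.145 degrees

3.145


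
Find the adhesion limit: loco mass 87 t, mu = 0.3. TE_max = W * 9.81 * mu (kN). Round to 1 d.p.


TE_max = W * g * mu
TE_max = 87 * 9.81 * 0.3
TE_max = 853.47 * 0.3
TE_max = 256.0 kN

256.0


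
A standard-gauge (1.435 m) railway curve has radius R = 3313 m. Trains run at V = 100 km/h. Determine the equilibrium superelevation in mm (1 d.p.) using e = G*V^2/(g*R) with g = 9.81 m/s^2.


Convert speed: V = 100 / 3.6 = 27.7778 m/s
Apply formula: e = 1.435 * 27.7778^2 / (9.81 * 3313)
e = 1.435 * 771.6049 / 32500.53
e = 0.034069 m = 34.1 mm

34.1


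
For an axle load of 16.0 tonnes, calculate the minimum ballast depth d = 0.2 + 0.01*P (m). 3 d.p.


d = 0.2 + 0.01 * 16.0
d = 0.2 + 0.16
d = 0.360 m

0.360


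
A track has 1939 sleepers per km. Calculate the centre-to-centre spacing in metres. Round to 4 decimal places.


Spacing = 1000 m / number of sleepers
Spacing = 1000 / 1939
Spacing = 0.5157 m

0.5157


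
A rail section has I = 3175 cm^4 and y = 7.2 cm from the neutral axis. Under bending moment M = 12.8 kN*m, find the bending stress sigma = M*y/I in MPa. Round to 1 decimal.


Convert units:
M = 12.8 kN*m = 12800000 N*mm
y = 7.2 cm = 72 mm
I = 3175 cm^4 = 31750000 mm^4
sigma = 12800000 * 72 / 31750000
sigma = 29.0 MPa

29.0


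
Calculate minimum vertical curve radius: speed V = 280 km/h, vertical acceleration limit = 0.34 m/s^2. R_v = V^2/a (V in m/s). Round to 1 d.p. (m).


Convert speed: V = 280 / 3.6 = 77.7778 m/s
V^2 = 6049.3827 m^2/s^2
R_v = 6049.3827 / 0.34
R_v = 17792.3 m

17792.3


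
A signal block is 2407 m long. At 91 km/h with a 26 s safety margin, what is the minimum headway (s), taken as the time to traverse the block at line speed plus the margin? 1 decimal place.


V = 91 / 3.6 = 25.2778 m/s
Block traversal time = 2407 / 25.2778 = 95.222 s
Headway = 95.222 + 26
Headway = 121.2 s

121.2


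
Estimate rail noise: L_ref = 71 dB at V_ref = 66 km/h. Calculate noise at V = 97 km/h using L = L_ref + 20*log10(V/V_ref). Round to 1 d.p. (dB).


V/V_ref = 97 / 66 = 1.469697
log10(1.469697) = 0.167228
20 * 0.167228 = 3.3446
L = 71 + 3.3446 = 74.3 dB

74.3


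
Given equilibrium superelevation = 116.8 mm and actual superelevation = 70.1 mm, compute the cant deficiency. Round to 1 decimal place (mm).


Cant deficiency = equilibrium cant - actual cant
CD = 116.8 - 70.1
CD = 46.7 mm

46.7


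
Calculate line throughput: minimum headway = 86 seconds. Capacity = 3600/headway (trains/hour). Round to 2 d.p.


Capacity = 3600 / headway
Capacity = 3600 / 86
Capacity = 41.86 trains/hour

41.86


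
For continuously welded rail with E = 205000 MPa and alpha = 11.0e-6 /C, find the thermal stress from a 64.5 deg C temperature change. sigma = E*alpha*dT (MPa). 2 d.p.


sigma = E * alpha * dT
sigma = 205000 * 11.0e-6 * 64.5
sigma = 2.255 * 64.5
sigma = 145.45 MPa

145.45


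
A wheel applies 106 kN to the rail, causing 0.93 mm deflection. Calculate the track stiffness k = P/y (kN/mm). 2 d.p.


Track stiffness k = P / y
k = 106 / 0.93
k = 113.98 kN/mm

113.98


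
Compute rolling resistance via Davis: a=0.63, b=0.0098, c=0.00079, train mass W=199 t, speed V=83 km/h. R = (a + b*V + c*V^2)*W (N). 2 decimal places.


b*V = 0.0098 * 83 = 0.8134
c*V^2 = 0.00079 * 6889 = 5.44231
R_per_t = 0.63 + 0.8134 + 5.44231 = 6.88571 N/t
R_total = 6.88571 * 199 = 1370.26 N

1370.26


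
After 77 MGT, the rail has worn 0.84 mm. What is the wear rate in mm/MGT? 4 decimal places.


Wear rate = total wear / cumulative tonnage
Rate = 0.84 / 77
Rate = 0.0109 mm/MGT

0.0109


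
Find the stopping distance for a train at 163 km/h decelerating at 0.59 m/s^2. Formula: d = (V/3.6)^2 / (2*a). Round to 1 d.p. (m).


Convert speed: V = 163 / 3.6 = 45.2778 m/s
V^2 = 2050.0772
d = 2050.0772 / (2 * 0.59)
d = 2050.0772 / 1.18
d = 1737.4 m

1737.4


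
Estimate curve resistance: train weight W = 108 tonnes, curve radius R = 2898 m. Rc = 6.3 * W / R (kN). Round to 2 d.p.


Rc = 6.3 * W / R
Rc = 6.3 * 108 / 2898
Rc = 680.4 / 2898
Rc = 0.23 kN

0.23


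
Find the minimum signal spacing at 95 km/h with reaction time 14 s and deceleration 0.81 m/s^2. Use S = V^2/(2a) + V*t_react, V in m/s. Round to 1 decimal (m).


V = 95 / 3.6 = 26.3889 m/s
Braking distance = 26.3889^2 / (2*0.81) = 429.8602 m
Sighting distance = 26.3889 * 14 = 369.4444 m
S = 429.8602 + 369.4444 = 799.3 m

799.3


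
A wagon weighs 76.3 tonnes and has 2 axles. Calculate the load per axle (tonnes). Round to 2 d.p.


Load per axle = total weight / number of axles
Load = 76.3 / 2
Load = 38.15 tonnes

38.15


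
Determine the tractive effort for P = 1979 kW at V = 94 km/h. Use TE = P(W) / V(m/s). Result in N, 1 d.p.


Convert: P = 1979 kW = 1979000 W
V = 94 / 3.6 = 26.1111 m/s
TE = 1979000 / 26.1111
TE = 75791.5 N

75791.5


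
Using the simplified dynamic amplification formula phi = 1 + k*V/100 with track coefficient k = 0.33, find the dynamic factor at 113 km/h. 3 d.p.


phi = 1 + k * V / 100
phi = 1 + 0.33 * 113 / 100
phi = 1 + 0.3729
phi = 1.373

1.373


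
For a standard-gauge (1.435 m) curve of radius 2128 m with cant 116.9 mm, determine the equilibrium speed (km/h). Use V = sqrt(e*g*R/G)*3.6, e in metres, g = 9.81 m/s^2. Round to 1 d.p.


Convert cant: e = 116.9 mm = 0.1169 m
V_ms = sqrt(0.1169 * 9.81 * 2128 / 1.435)
V_ms = sqrt(1700.604176) = 41.2384 m/s
V = 41.2384 * 3.6 = 148.5 km/h

148.5


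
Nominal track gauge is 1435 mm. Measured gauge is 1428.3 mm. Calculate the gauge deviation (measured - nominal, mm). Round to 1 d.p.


Deviation = measured - nominal
Deviation = 1428.3 - 1435
Deviation = -6.7 mm

-6.7


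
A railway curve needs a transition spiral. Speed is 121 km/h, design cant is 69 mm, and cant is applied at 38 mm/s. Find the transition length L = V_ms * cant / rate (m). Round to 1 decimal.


Convert speed: V = 121 / 3.6 = 33.6111 m/s
L = 33.6111 * 69 / 38
L = 2319.1667 / 38
L = 61.0 m

61.0


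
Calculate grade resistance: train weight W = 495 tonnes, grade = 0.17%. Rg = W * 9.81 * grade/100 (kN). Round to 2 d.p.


Rg = W * 9.81 * grade / 100
Rg = 495 * 9.81 * 0.17 / 100
Rg = 4855.95 * 0.0017
Rg = 8.26 kN

8.26


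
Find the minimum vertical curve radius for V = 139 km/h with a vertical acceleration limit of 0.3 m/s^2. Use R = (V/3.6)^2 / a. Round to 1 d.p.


Convert speed: V = 139 / 3.6 = 38.6111 m/s
V^2 = 1490.8179 m^2/s^2
R_v = 1490.8179 / 0.3
R_v = 4969.4 m

4969.4


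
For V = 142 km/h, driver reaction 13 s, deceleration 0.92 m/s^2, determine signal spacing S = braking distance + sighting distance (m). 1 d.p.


V = 142 / 3.6 = 39.4444 m/s
Braking distance = 39.4444^2 / (2*0.92) = 845.5784 m
Sighting distance = 39.4444 * 13 = 512.7778 m
S = 845.5784 + 512.7778 = 1358.4 m

1358.4


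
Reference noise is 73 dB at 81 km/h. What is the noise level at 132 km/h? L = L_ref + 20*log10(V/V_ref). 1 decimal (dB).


V/V_ref = 132 / 81 = 1.62963
log10(1.62963) = 0.212089
20 * 0.212089 = 4.2418
L = 73 + 4.2418 = 77.2 dB

77.2


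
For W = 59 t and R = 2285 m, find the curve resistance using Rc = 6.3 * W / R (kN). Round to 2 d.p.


Rc = 6.3 * W / R
Rc = 6.3 * 59 / 2285
Rc = 371.7 / 2285
Rc = 0.16 kN

0.16


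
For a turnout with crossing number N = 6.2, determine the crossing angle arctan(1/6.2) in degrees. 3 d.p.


1/N = 1/6.2 = 0.16129
angle = arctan(0.16129) = 0.159913 rad
angle = 0.159913 * 180/pi = 9.162 degrees

9.162


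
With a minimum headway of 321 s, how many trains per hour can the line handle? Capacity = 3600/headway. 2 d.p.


Capacity = 3600 / headway
Capacity = 3600 / 321
Capacity = 11.21 trains/hour

11.21


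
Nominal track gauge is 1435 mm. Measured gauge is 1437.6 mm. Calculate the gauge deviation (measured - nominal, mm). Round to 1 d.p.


Deviation = measured - nominal
Deviation = 1437.6 - 1435
Deviation = 2.6 mm

2.6


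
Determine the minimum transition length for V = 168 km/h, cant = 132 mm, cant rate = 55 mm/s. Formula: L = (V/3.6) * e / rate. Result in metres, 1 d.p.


Convert speed: V = 168 / 3.6 = 46.6667 m/s
L = 46.6667 * 132 / 55
L = 6160.0 / 55
L = 112.0 m

112.0


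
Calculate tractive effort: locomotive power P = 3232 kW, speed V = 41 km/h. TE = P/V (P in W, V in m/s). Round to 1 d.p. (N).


Convert: P = 3232 kW = 3232000 W
V = 41 / 3.6 = 11.3889 m/s
TE = 3232000 / 11.3889
TE = 283785.4 N

283785.4


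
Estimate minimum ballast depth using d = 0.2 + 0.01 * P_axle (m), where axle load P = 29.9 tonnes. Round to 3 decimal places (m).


d = 0.2 + 0.01 * 29.9
d = 0.2 + 0.299
d = 0.499 m

0.499


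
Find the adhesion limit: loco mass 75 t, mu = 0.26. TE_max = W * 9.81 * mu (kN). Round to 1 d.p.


TE_max = W * g * mu
TE_max = 75 * 9.81 * 0.26
TE_max = 735.75 * 0.26
TE_max = 191.3 kN

191.3


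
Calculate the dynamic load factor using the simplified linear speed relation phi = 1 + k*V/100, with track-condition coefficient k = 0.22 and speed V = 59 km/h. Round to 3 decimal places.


phi = 1 + k * V / 100
phi = 1 + 0.22 * 59 / 100
phi = 1 + 0.1298
phi = 1.130

1.130


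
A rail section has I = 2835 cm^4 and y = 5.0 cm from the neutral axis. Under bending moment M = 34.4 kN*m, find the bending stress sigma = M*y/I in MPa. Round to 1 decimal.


Convert units:
M = 34.4 kN*m = 34400000 N*mm
y = 5.0 cm = 50 mm
I = 2835 cm^4 = 28350000 mm^4
sigma = 34400000 * 50 / 28350000
sigma = 60.7 MPa

60.7


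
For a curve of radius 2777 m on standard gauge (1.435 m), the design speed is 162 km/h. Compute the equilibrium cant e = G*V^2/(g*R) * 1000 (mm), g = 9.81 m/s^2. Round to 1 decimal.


Convert speed: V = 162 / 3.6 = 45.0 m/s
Apply formula: e = 1.435 * 45.0^2 / (9.81 * 2777)
e = 1.435 * 2025.0 / 27242.37
e = 0.106667 m = 106.7 mm

106.7


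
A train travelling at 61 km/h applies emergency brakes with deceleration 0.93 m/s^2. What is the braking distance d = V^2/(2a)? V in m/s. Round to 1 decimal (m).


Convert speed: V = 61 / 3.6 = 16.9444 m/s
V^2 = 287.1142
d = 287.1142 / (2 * 0.93)
d = 287.1142 / 1.86
d = 154.4 m

154.4


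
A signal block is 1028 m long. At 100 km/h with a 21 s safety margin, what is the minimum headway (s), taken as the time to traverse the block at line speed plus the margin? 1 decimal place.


V = 100 / 3.6 = 27.7778 m/s
Block traversal time = 1028 / 27.7778 = 37.008 s
Headway = 37.008 + 21
Headway = 58.0 s

58.0


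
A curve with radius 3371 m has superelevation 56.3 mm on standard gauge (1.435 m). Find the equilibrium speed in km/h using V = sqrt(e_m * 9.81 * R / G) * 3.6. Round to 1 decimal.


Convert cant: e = 56.3 mm = 0.0563 m
V_ms = sqrt(0.0563 * 9.81 * 3371 / 1.435)
V_ms = sqrt(1297.43095) = 36.0199 m/s
V = 36.0199 * 3.6 = 129.7 km/h

129.7


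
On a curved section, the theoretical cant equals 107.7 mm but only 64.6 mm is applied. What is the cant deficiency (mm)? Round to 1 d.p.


Cant deficiency = equilibrium cant - actual cant
CD = 107.7 - 64.6
CD = 43.1 mm

43.1


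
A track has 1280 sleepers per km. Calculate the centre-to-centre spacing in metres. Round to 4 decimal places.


Spacing = 1000 m / number of sleepers
Spacing = 1000 / 1280
Spacing = 0.7813 m

0.7813


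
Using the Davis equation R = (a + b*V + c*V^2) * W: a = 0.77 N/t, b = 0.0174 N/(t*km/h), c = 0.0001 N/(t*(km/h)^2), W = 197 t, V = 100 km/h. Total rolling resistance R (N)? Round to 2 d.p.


b*V = 0.0174 * 100 = 1.74
c*V^2 = 0.0001 * 10000 = 1.0
R_per_t = 0.77 + 1.74 + 1.0 = 3.51 N/t
R_total = 3.51 * 197 = 691.47 N

691.47


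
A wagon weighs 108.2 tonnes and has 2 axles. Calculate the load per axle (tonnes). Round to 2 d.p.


Load per axle = total weight / number of axles
Load = 108.2 / 2
Load = 54.10 tonnes

54.10


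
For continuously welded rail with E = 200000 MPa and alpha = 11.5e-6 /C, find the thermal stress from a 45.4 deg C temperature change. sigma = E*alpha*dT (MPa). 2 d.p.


sigma = E * alpha * dT
sigma = 200000 * 11.5e-6 * 45.4
sigma = 2.3 * 45.4
sigma = 104.42 MPa

104.42


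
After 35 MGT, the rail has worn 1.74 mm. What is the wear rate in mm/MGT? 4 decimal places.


Wear rate = total wear / cumulative tonnage
Rate = 1.74 / 35
Rate = 0.0497 mm/MGT

0.0497


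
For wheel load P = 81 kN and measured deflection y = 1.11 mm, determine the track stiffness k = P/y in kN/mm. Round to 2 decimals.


Track stiffness k = P / y
k = 81 / 1.11
k = 72.97 kN/mm

72.97


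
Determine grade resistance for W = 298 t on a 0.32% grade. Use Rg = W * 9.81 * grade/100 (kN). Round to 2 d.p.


Rg = W * 9.81 * grade / 100
Rg = 298 * 9.81 * 0.32 / 100
Rg = 2923.38 * 0.0032
Rg = 9.35 kN

9.35


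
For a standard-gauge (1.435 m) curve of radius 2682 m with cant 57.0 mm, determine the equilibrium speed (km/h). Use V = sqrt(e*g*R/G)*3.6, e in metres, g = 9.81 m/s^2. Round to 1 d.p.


Convert cant: e = 57.0 mm = 0.0570 m
V_ms = sqrt(0.0570 * 9.81 * 2682 / 1.435)
V_ms = sqrt(1045.082885) = 32.3277 m/s
V = 32.3277 * 3.6 = 116.4 km/h

116.4


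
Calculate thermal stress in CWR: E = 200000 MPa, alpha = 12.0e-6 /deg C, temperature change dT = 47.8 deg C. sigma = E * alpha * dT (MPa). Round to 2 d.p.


sigma = E * alpha * dT
sigma = 200000 * 12.0e-6 * 47.8
sigma = 2.4 * 47.8
sigma = 114.72 MPa

114.72
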